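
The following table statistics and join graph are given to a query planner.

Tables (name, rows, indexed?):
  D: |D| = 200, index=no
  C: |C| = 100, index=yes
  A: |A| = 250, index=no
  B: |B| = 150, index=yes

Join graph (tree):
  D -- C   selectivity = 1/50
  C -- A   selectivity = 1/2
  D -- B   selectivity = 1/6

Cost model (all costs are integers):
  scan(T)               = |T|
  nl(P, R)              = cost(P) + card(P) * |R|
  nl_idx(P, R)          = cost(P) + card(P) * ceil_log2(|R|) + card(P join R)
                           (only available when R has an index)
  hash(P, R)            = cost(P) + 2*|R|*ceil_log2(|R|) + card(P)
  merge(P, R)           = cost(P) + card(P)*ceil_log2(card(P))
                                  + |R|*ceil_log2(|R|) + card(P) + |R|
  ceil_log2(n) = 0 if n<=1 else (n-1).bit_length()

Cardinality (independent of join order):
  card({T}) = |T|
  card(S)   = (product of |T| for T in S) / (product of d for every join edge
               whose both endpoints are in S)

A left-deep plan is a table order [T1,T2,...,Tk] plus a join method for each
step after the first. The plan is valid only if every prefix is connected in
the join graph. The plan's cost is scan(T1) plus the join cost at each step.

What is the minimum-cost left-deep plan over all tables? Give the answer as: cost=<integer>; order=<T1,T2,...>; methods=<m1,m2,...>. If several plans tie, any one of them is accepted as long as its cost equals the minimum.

Selinger DP (subsets sized 1..n):
  {D}: scan cost=200, card=200
  {C}: scan cost=100, card=100
  {A}: scan cost=250, card=250
  {B}: scan cost=150, card=150
  {CD}: card=400; try (C,hash)→1800, (C,nl_idx)→2000, (D,merge)→2700, (C,merge)→2800, (D,hash)→3400, (D,nl)→20100 …(+1); best=1800 via (C,hash)
  {BD}: card=5000; try (B,hash)→2800, (D,merge)→3300, (B,merge)→3350, (D,hash)→3500, (B,nl_idx)→6800, (D,nl)→30150 …(+1); best=2800 via (B,hash)
  {AC}: card=12500; try (C,hash)→1900, (A,merge)→3150, (C,merge)→3300, (A,hash)→4200, (C,nl_idx)→14500, (A,nl)→25100 …(+1); best=1900 via (C,hash)
  {ACD}: card=50000; try (A,hash)→6200, (A,merge)→8050, (D,hash)→17600, (A,nl)→101800, (D,merge)→191200, (D,nl)→2501900; best=6200 via (A,hash)
  {BCD}: card=10000; try (B,hash)→4600, (B,merge)→7150, (C,hash)→9200, (B,nl_idx)→15000, (C,nl_idx)→47800, (B,nl)→61800 …(+2); best=4600 via (B,hash)
  {ABCD}: card=1250000; try (A,hash)→18600, (B,hash)→58600, (A,merge)→156850, (B,merge)→857550, (B,nl_idx)→1656200, (A,nl)→2504600 …(+1); best=18600 via (A,hash)

cost=18600; order=D,C,B,A; methods=hash,hash,hash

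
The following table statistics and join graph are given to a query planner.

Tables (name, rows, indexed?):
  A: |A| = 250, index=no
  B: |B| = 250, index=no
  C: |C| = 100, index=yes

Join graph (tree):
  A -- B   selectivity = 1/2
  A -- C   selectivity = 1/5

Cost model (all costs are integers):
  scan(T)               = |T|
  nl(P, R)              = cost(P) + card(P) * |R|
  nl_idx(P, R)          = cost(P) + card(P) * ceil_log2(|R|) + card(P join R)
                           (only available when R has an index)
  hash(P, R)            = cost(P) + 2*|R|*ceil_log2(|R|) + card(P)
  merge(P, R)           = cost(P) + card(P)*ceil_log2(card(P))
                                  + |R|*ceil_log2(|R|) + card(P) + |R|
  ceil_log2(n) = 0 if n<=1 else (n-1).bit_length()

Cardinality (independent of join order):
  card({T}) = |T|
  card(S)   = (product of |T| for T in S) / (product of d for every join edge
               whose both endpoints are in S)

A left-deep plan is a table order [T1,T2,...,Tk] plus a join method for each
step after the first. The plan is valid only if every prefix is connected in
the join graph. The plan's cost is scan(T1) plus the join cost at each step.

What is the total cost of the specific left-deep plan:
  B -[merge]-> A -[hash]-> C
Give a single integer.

step 1: scan B: cost=250, card=250
step 2: join A via merge
    card(P join A) = 250*250/(2) = 31250
    cost = 250 + 250*8 + 250*8 + 250 + 250 = 4750
step 3: join C via hash
    card(P join C) = 31250*100/(5) = 625000
    cost = 4750 + 2*100*7 + 31250 = 37400

37400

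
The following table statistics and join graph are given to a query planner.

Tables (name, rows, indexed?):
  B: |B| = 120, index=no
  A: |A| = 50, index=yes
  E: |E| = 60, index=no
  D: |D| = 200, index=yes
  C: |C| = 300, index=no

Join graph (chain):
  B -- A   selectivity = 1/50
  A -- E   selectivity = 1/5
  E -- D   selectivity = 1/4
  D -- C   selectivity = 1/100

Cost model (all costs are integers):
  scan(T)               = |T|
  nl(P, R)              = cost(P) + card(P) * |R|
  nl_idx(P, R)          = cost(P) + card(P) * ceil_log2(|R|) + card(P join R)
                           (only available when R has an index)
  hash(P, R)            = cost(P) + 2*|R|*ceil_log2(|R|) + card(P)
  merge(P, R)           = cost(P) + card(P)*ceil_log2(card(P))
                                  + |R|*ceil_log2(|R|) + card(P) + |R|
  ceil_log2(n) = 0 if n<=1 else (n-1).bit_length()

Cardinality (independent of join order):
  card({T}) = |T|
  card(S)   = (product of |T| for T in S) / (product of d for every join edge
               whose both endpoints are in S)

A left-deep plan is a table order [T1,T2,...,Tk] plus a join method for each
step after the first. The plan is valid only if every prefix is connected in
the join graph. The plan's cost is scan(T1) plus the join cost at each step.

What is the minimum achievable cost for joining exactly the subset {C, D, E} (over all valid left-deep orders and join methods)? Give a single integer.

4620

Selinger DP over subsets of {C,D,E}:
  {E}: scan cost=60, card=60
  {D}: scan cost=200, card=200
  {C}: scan cost=300, card=300
  {DE}: card=3000; try (E,hash)→1120, (D,merge)→2280, (E,merge)→2420, (D,hash)→3320, (D,nl_idx)→3540, (D,nl)→12060 …(+1); best=1120 via (E,hash)
  {CD}: card=600; try (D,nl_idx)→3300, (D,hash)→3800, (C,merge)→5000, (D,merge)→5100, (C,hash)→5800, (C,nl)→60200 …(+1); best=3300 via (D,nl_idx)
  {CDE}: card=9000; try (E,hash)→4620, (C,hash)→9520, (E,merge)→10320, (E,nl)→39300, (C,merge)→43120, (C,nl)→901120; best=4620 via (E,hash)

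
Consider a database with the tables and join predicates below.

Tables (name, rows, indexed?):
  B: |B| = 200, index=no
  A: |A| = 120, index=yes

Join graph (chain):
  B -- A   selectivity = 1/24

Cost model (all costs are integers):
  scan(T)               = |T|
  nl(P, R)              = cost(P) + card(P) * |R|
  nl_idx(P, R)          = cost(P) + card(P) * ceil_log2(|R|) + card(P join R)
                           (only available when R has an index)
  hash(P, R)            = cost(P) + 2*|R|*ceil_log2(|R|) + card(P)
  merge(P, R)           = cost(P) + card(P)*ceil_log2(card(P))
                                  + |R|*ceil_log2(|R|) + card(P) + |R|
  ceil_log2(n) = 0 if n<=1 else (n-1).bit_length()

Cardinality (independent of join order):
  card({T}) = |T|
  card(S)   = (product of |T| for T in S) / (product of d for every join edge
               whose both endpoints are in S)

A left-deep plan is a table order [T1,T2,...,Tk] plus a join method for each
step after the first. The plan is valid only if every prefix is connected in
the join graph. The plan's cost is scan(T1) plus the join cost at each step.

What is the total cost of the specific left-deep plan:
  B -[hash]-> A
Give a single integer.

step 1: scan B: cost=200, card=200
step 2: join A via hash
    card(P join A) = 200*120/(24) = 1000
    cost = 200 + 2*120*7 + 200 = 2080

2080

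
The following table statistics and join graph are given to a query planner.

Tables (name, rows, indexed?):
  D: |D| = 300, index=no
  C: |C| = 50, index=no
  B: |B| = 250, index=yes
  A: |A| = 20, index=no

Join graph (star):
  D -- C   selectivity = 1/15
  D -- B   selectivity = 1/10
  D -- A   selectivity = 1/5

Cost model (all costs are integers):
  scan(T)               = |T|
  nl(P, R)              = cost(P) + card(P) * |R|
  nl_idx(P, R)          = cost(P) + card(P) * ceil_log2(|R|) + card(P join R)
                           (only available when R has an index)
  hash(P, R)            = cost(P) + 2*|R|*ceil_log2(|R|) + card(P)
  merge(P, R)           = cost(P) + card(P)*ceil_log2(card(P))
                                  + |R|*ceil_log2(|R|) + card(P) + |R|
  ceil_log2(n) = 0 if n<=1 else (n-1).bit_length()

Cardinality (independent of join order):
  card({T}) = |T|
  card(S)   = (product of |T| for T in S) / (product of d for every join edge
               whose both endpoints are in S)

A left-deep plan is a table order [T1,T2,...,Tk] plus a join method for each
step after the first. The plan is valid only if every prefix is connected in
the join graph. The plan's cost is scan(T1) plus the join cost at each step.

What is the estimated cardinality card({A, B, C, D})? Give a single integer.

Tables in S: A(20), B(250), C(50), D(300)
Edges inside S: D-C(d=15), D-B(d=10), D-A(d=5)
numerator = 20 * 250 * 50 * 300 = 75000000
denominator = 15 * 10 * 5 = 750
card(S) = 75000000 / 750 = 100000

100000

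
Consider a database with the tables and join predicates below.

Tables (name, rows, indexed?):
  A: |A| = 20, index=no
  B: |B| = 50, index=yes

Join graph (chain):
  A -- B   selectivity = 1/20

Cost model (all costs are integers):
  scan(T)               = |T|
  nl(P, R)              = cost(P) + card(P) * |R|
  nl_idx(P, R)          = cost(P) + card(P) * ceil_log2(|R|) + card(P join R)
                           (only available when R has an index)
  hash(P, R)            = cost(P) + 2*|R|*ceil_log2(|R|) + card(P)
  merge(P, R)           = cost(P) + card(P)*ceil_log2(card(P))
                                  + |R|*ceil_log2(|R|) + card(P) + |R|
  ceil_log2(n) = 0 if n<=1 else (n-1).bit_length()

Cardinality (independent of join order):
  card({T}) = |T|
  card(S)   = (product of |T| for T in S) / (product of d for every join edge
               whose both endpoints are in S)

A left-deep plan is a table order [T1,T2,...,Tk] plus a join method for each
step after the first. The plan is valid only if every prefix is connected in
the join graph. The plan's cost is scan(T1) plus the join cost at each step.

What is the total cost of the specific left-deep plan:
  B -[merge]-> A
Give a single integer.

step 1: scan B: cost=50, card=50
step 2: join A via merge
    card(P join A) = 50*20/(20) = 50
    cost = 50 + 50*6 + 20*5 + 50 + 20 = 520

520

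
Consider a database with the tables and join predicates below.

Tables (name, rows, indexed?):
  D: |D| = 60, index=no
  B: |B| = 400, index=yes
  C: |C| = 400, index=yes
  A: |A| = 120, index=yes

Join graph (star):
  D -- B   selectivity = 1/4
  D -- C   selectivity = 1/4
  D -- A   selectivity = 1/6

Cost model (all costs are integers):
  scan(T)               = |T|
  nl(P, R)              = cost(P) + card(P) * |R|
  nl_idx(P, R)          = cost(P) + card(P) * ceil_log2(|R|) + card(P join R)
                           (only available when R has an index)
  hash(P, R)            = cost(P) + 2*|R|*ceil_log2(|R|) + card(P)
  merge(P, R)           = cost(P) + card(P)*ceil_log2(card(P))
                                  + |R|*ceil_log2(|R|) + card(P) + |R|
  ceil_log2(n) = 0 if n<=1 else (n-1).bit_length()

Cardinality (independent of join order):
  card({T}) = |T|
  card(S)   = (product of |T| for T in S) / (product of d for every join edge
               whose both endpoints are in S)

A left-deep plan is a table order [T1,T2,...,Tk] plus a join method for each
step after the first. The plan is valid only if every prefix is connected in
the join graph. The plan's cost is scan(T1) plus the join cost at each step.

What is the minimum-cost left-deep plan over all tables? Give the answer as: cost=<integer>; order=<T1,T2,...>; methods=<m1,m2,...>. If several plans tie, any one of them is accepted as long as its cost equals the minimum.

Selinger DP (subsets sized 1..n):
  {D}: scan cost=60, card=60
  {B}: scan cost=400, card=400
  {C}: scan cost=400, card=400
  {A}: scan cost=120, card=120
  {BD}: card=6000; try (D,hash)→1520, (B,merge)→4480, (D,merge)→4820, (B,nl_idx)→6600, (B,hash)→7320, (B,nl)→24060 …(+1); best=1520 via (D,hash)
  {CD}: card=6000; try (D,hash)→1520, (C,merge)→4480, (D,merge)→4820, (C,nl_idx)→6600, (C,hash)→7320, (C,nl)→24060 …(+1); best=1520 via (D,hash)
  {AD}: card=1200; try (D,hash)→960, (A,merge)→1440, (D,merge)→1500, (A,nl_idx)→1680, (A,hash)→1800, (A,nl)→7260 …(+1); best=960 via (D,hash)
  {BCD}: card=600000; try (C,hash)→14720, (B,hash)→14720, (C,merge)→89520, (B,merge)→89520, (C,nl_idx)→655520, (B,nl_idx)→655520 …(+2); best=14720 via (C,hash)
  {ABD}: card=120000; try (A,hash)→9200, (B,hash)→9360, (B,merge)→19360, (A,merge)→86480, (B,nl_idx)→131760, (A,nl_idx)→163520 …(+2); best=9200 via (A,hash)
  {ACD}: card=120000; try (A,hash)→9200, (C,hash)→9360, (C,merge)→19360, (A,merge)→86480, (C,nl_idx)→131760, (A,nl_idx)→163520 …(+2); best=9200 via (A,hash)
  {ABCD}: card=12000000; try (C,hash)→136400, (B,hash)→136400, (A,hash)→616400, (C,merge)→2173200, (B,merge)→2173200, (A,merge)→12615680 …(+6); best=136400 via (C,hash)

cost=136400; order=B,D,A,C; methods=hash,hash,hash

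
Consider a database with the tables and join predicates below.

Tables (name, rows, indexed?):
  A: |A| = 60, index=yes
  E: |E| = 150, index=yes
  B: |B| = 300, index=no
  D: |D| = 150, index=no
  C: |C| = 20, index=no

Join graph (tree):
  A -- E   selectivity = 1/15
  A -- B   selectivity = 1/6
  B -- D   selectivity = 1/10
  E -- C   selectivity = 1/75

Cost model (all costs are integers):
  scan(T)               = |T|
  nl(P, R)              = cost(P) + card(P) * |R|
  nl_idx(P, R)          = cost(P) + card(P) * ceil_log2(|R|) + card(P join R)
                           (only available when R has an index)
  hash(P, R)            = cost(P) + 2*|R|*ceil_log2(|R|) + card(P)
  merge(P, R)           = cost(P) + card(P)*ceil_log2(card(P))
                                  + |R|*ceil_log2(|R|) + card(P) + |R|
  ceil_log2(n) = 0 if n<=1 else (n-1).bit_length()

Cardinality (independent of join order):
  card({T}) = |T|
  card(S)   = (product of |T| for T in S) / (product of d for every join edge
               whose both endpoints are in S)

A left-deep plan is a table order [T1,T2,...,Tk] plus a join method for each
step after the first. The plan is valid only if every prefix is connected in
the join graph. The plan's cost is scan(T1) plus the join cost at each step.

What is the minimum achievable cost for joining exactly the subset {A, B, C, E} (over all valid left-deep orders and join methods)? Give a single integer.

5060

Selinger DP over subsets of {A,B,C,E}:
  {A}: scan cost=60, card=60
  {E}: scan cost=150, card=150
  {B}: scan cost=300, card=300
  {C}: scan cost=20, card=20
  {AE}: card=600; try (A,hash)→1020, (E,nl_idx)→1140, (A,nl_idx)→1650, (E,merge)→1830, (A,merge)→1920, (E,hash)→2520 …(+2); best=1020 via (A,hash)
  {AB}: card=3000; try (A,hash)→1320, (B,merge)→3480, (A,merge)→3720, (A,nl_idx)→5100, (B,hash)→5520, (B,nl)→18060 …(+1); best=1320 via (A,hash)
  {CE}: card=40; try (E,nl_idx)→220, (C,hash)→500, (E,merge)→1490, (C,merge)→1620, (E,hash)→2440, (E,nl)→3020 …(+1); best=220 via (E,nl_idx)
  {ABE}: card=30000; try (E,hash)→6720, (B,hash)→7020, (B,merge)→10620, (E,merge)→41670, (E,nl_idx)→55320, (B,nl)→181020 …(+1); best=6720 via (E,hash)
  {ACE}: card=160; try (A,nl_idx)→620, (A,merge)→920, (A,hash)→980, (C,hash)→1820, (A,nl)→2620, (C,merge)→7740 …(+1); best=620 via (A,nl_idx)
  {ABCE}: card=8000; try (B,merge)→5060, (B,hash)→6180, (C,hash)→36920, (B,nl)→48620, (C,merge)→486840, (C,nl)→606720; best=5060 via (B,merge)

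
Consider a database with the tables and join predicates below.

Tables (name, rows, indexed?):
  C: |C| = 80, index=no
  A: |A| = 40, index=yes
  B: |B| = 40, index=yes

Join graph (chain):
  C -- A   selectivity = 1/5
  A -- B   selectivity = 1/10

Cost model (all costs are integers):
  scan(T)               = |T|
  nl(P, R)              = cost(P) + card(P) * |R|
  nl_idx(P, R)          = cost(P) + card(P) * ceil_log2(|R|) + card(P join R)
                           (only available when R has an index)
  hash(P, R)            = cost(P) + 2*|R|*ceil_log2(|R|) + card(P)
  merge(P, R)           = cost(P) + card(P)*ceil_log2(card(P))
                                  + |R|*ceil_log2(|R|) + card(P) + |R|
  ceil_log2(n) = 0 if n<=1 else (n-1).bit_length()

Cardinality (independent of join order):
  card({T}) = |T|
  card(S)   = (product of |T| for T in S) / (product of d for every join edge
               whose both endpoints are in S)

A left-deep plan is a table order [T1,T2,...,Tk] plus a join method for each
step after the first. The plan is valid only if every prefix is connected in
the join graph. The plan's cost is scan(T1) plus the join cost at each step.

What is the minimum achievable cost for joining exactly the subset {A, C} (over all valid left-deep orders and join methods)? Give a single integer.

Selinger DP over subsets of {A,C}:
  {C}: scan cost=80, card=80
  {A}: scan cost=40, card=40
  {AC}: card=640; try (A,hash)→640, (C,merge)→960, (A,merge)→1000, (C,hash)→1200, (A,nl_idx)→1200, (C,nl)→3240 …(+1); best=640 via (A,hash)

640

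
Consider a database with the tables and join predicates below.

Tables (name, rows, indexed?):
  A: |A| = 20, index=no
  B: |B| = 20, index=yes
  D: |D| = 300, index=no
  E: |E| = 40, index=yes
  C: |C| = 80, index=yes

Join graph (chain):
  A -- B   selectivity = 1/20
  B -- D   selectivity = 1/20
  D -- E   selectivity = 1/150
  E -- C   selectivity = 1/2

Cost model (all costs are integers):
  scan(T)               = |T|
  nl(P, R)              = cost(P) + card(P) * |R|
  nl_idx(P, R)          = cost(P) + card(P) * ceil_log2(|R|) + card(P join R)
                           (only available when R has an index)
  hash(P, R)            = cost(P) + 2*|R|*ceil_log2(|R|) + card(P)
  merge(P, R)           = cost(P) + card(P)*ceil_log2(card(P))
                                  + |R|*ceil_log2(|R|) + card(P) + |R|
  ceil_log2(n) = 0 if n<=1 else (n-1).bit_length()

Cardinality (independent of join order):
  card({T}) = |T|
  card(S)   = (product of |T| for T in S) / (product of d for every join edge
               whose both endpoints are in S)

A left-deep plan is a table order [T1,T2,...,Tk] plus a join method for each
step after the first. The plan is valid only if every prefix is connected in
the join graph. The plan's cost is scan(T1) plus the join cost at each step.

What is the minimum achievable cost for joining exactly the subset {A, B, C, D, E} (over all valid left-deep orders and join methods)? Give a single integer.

2840

Selinger DP over subsets of {A,B,C,D,E}:
  {A}: scan cost=20, card=20
  {B}: scan cost=20, card=20
  {D}: scan cost=300, card=300
  {E}: scan cost=40, card=40
  {C}: scan cost=80, card=80
  {AB}: card=20; try (B,nl_idx)→140, (B,hash)→240, (A,hash)→240, (B,merge)→260, (A,merge)→260, (B,nl)→420 …(+1); best=140 via (B,nl_idx)
  {BD}: card=300; try (B,hash)→800, (B,nl_idx)→2100, (D,merge)→3140, (B,merge)→3420, (D,hash)→5440, (D,nl)→6020 …(+1); best=800 via (B,hash)
  {DE}: card=80; try (E,hash)→1080, (E,nl_idx)→2180, (D,merge)→3320, (E,merge)→3580, (D,hash)→5480, (D,nl)→12040 …(+1); best=1080 via (E,hash)
  {CE}: card=1600; try (E,hash)→640, (C,merge)→960, (E,merge)→1000, (C,hash)→1200, (C,nl_idx)→1920, (E,nl_idx)→2160 …(+2); best=640 via (E,hash)
  {ABD}: card=300; try (A,hash)→1300, (D,merge)→3260, (A,merge)→3920, (D,hash)→5560, (D,nl)→6140, (A,nl)→6800; best=1300 via (A,hash)
  {BDE}: card=80; try (B,hash)→1360, (B,nl_idx)→1560, (E,hash)→1580, (B,merge)→1840, (E,nl_idx)→2680, (B,nl)→2680 …(+2); best=1360 via (B,hash)
  {CDE}: card=3200; try (C,hash)→2280, (C,merge)→2360, (C,nl_idx)→4840, (C,nl)→7480, (D,hash)→7640, (D,merge)→22840 …(+1); best=2280 via (C,hash)
  {ABDE}: card=80; try (A,hash)→1640, (E,hash)→2080, (A,merge)→2120, (A,nl)→2960, (E,nl_idx)→3180, (E,merge)→4580 …(+1); best=1640 via (A,hash)
  {BCDE}: card=3200; try (C,hash)→2560, (C,merge)→2640, (C,nl_idx)→5120, (B,hash)→5680, (C,nl)→7760, (B,nl_idx)→21480 …(+2); best=2560 via (C,hash)
  {ABCDE}: card=3200; try (C,hash)→2840, (C,merge)→2920, (C,nl_idx)→5400, (A,hash)→5960, (C,nl)→8040, (A,merge)→44280 …(+1); best=2840 via (C,hash)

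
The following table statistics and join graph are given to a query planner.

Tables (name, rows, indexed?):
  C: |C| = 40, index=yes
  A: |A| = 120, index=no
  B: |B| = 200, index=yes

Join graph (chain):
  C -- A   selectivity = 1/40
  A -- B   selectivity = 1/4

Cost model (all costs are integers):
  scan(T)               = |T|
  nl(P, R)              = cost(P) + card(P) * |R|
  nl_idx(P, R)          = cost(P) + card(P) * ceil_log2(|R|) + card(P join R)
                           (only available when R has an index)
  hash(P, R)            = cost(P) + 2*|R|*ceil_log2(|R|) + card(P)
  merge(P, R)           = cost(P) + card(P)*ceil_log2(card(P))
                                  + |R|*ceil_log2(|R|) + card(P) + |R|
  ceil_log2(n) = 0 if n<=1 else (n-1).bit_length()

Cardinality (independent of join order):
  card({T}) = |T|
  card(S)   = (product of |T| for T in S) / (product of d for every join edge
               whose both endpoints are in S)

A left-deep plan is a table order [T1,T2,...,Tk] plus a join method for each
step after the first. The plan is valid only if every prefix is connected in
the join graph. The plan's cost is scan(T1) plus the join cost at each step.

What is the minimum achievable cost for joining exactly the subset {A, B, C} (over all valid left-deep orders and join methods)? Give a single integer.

Selinger DP over subsets of {A,B,C}:
  {C}: scan cost=40, card=40
  {A}: scan cost=120, card=120
  {B}: scan cost=200, card=200
  {AC}: card=120; try (C,hash)→720, (C,nl_idx)→960, (A,merge)→1280, (C,merge)→1360, (A,hash)→1760, (A,nl)→4840 …(+1); best=720 via (C,hash)
  {AB}: card=6000; try (A,hash)→2080, (B,merge)→2880, (A,merge)→2960, (B,hash)→3440, (B,nl_idx)→7080, (B,nl)→24120 …(+1); best=2080 via (A,hash)
  {ABC}: card=6000; try (B,merge)→3480, (B,hash)→4040, (B,nl_idx)→7680, (C,hash)→8560, (B,nl)→24720, (C,nl_idx)→44080 …(+2); best=3480 via (B,merge)

3480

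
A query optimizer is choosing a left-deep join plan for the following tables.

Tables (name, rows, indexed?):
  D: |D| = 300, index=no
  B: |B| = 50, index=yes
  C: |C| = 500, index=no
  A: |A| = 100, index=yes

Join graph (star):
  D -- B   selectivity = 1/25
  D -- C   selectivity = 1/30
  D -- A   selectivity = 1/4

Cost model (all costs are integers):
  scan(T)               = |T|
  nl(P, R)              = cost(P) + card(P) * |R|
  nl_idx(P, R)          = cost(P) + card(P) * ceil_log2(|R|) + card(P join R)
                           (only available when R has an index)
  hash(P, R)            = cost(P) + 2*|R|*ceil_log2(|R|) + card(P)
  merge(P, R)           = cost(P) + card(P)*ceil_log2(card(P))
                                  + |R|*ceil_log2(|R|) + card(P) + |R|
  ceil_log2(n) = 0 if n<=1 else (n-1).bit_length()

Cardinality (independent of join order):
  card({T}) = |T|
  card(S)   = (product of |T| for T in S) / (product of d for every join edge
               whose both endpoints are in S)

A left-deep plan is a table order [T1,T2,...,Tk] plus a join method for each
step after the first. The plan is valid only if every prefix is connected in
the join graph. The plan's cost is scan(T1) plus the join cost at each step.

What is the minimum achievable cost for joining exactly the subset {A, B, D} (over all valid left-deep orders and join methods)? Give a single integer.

Selinger DP over subsets of {A,B,D}:
  {D}: scan cost=300, card=300
  {B}: scan cost=50, card=50
  {A}: scan cost=100, card=100
  {BD}: card=600; try (B,hash)→1200, (B,nl_idx)→2700, (D,merge)→3400, (B,merge)→3650, (D,hash)→5500, (D,nl)→15050 …(+1); best=1200 via (B,hash)
  {AD}: card=7500; try (A,hash)→2000, (D,merge)→3900, (A,merge)→4100, (D,hash)→5600, (A,nl_idx)→9900, (D,nl)→30100 …(+1); best=2000 via (A,hash)
  {ABD}: card=15000; try (A,hash)→3200, (A,merge)→8600, (B,hash)→10100, (A,nl_idx)→20400, (A,nl)→61200, (B,nl_idx)→62000 …(+2); best=3200 via (A,hash)

3200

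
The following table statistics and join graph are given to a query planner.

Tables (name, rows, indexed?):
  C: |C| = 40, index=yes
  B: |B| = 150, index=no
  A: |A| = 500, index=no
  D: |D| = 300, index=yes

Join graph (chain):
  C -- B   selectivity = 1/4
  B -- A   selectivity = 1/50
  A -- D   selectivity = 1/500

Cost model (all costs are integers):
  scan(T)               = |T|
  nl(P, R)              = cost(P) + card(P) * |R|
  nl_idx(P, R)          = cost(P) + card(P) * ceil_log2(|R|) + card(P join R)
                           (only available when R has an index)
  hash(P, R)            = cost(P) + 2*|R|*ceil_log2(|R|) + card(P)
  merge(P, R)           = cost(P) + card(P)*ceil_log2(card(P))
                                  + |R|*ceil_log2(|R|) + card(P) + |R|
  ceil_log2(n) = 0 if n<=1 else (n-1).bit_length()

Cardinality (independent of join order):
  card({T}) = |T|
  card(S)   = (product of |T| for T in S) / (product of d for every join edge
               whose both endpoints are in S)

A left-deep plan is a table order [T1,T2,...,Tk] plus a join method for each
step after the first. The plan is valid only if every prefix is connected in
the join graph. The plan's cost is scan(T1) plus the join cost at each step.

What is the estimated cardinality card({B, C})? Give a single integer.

Tables in S: B(150), C(40)
Edges inside S: C-B(d=4)
numerator = 150 * 40 = 6000
denominator = 4 = 4
card(S) = 6000 / 4 = 1500

1500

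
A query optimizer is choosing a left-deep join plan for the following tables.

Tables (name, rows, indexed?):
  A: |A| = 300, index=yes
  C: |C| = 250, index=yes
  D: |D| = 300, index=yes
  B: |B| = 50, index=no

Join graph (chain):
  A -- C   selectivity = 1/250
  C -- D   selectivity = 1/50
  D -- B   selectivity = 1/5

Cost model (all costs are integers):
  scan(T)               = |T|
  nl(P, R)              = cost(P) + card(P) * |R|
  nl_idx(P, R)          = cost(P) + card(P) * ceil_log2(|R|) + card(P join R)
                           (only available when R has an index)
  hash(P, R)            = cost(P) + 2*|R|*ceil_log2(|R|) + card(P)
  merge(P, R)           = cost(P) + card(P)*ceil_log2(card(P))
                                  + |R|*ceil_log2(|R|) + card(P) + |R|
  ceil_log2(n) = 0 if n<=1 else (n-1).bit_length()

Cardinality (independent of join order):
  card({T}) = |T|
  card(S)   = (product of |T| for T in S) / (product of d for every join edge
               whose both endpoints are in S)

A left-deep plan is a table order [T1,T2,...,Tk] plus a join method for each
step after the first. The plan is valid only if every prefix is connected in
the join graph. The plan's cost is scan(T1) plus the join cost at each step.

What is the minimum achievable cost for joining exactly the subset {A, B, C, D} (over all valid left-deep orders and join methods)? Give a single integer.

9700

Selinger DP over subsets of {A,B,C,D}:
  {A}: scan cost=300, card=300
  {C}: scan cost=250, card=250
  {D}: scan cost=300, card=300
  {B}: scan cost=50, card=50
  {AC}: card=300; try (A,nl_idx)→2800, (C,nl_idx)→3000, (C,hash)→4600, (A,merge)→5500, (C,merge)→5550, (A,hash)→5900 …(+2); best=2800 via (A,nl_idx)
  {CD}: card=1500; try (D,nl_idx)→4000, (C,nl_idx)→4200, (C,hash)→4600, (D,merge)→5500, (C,merge)→5550, (D,hash)→5900 …(+2); best=4000 via (D,nl_idx)
  {BD}: card=3000; try (B,hash)→1200, (D,merge)→3400, (D,nl_idx)→3500, (B,merge)→3650, (D,hash)→5500, (D,nl)→15050 …(+1); best=1200 via (B,hash)
  {ACD}: card=1800; try (D,nl_idx)→7300, (D,hash)→8500, (D,merge)→8800, (A,hash)→10900, (A,nl_idx)→19300, (A,merge)→25000 …(+2); best=7300 via (D,nl_idx)
  {BCD}: card=15000; try (B,hash)→6100, (C,hash)→8200, (B,merge)→22350, (C,nl_idx)→40200, (C,merge)→42450, (B,nl)→79000 …(+1); best=6100 via (B,hash)
  {ABCD}: card=18000; try (B,hash)→9700, (A,hash)→26500, (B,merge)→29250, (B,nl)→97300, (A,nl_idx)→159100, (A,merge)→234100 …(+1); best=9700 via (B,hash)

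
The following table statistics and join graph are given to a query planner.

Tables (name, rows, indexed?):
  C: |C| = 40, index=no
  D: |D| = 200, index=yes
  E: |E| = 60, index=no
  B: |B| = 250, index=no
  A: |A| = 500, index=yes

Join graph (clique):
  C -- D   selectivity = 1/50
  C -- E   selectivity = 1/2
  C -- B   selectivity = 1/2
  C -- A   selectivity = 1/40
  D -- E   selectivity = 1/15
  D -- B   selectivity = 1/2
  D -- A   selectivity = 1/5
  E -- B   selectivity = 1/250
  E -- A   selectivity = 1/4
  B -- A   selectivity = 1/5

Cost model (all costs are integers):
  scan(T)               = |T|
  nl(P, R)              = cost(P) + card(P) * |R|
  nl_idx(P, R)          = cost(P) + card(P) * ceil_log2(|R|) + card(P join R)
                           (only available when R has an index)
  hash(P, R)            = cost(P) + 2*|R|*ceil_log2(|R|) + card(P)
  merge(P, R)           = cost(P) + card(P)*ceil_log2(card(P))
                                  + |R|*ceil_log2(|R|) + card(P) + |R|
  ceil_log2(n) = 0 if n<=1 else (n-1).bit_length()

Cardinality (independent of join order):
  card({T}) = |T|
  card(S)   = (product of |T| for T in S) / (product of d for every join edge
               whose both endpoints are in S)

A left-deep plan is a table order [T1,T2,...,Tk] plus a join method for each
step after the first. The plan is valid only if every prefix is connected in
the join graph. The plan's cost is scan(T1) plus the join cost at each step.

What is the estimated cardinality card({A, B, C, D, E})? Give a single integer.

10

Tables in S: A(500), B(250), C(40), D(200), E(60)
Edges inside S: C-D(d=50), C-E(d=2), C-B(d=2), C-A(d=40), D-E(d=15), D-B(d=2), D-A(d=5), E-B(d=250), E-A(d=4), B-A(d=5)
numerator = 500 * 250 * 40 * 200 * 60 = 60000000000
denominator = 50 * 2 * 2 * 40 * 15 * 2 * 5 * 250 * 4 * 5 = 6000000000
card(S) = 60000000000 / 6000000000 = 10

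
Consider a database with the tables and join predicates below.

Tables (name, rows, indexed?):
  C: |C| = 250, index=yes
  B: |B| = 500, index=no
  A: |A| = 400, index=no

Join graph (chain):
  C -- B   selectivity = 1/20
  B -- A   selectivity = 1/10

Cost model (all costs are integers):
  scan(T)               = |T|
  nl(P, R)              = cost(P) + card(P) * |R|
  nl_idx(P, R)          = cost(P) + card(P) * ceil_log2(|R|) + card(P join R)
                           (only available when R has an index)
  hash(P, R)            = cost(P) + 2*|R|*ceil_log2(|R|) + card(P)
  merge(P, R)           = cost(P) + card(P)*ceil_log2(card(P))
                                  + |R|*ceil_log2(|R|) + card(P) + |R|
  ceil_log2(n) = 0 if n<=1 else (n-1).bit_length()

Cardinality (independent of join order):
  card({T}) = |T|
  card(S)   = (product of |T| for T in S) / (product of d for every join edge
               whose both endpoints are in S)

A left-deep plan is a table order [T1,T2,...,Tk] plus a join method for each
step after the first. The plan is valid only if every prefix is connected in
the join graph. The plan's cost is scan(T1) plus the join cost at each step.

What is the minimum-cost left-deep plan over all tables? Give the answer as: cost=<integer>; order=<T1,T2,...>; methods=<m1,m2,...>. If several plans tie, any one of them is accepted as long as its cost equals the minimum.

cost=18450; order=B,C,A; methods=hash,hash

Selinger DP (subsets sized 1..n):
  {C}: scan cost=250, card=250
  {B}: scan cost=500, card=500
  {A}: scan cost=400, card=400
  {BC}: card=6250; try (C,hash)→5000, (B,merge)→7500, (C,merge)→7750, (B,hash)→9500, (C,nl_idx)→10750, (B,nl)→125250 …(+1); best=5000 via (C,hash)
  {AB}: card=20000; try (A,hash)→8200, (B,merge)→9400, (A,merge)→9500, (B,hash)→9800, (B,nl)→200400, (A,nl)→200500; best=8200 via (A,hash)
  {ABC}: card=250000; try (A,hash)→18450, (C,hash)→32200, (A,merge)→96500, (C,merge)→330450, (C,nl_idx)→418200, (A,nl)→2505000 …(+1); best=18450 via (A,hash)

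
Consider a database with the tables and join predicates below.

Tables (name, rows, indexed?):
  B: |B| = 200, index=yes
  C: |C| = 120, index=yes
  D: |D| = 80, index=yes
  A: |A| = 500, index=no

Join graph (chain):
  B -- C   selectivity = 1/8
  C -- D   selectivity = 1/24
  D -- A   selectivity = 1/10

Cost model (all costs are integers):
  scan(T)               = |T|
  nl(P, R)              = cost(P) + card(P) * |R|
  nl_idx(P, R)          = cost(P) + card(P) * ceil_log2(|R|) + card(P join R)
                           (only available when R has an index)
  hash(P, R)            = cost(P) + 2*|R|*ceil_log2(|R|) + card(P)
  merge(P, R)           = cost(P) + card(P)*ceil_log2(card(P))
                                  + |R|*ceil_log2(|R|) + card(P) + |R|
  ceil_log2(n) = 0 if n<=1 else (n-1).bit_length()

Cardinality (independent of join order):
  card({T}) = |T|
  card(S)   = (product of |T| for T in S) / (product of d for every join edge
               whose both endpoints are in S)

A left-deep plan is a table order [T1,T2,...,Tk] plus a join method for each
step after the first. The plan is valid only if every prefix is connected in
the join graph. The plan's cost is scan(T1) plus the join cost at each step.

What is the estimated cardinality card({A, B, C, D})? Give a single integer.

Tables in S: A(500), B(200), C(120), D(80)
Edges inside S: B-C(d=8), C-D(d=24), D-A(d=10)
numerator = 500 * 200 * 120 * 80 = 960000000
denominator = 8 * 24 * 10 = 1920
card(S) = 960000000 / 1920 = 500000

500000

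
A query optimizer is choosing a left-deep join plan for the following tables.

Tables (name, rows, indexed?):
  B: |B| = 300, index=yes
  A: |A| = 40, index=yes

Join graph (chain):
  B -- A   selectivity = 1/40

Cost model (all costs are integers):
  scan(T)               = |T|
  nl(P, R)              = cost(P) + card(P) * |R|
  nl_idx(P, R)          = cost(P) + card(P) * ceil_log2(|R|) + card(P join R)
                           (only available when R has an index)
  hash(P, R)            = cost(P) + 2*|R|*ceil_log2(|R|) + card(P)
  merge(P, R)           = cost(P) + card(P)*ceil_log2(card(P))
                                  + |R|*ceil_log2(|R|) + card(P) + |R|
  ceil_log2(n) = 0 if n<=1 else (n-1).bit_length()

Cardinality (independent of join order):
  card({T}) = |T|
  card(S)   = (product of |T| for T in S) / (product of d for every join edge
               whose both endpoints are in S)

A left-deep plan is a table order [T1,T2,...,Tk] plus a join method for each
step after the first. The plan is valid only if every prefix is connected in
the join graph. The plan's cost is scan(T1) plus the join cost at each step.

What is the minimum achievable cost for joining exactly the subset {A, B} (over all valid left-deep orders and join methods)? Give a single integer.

700

Selinger DP over subsets of {A,B}:
  {B}: scan cost=300, card=300
  {A}: scan cost=40, card=40
  {AB}: card=300; try (B,nl_idx)→700, (A,hash)→1080, (A,nl_idx)→2400, (B,merge)→3320, (A,merge)→3580, (B,hash)→5480 …(+2); best=700 via (B,nl_idx)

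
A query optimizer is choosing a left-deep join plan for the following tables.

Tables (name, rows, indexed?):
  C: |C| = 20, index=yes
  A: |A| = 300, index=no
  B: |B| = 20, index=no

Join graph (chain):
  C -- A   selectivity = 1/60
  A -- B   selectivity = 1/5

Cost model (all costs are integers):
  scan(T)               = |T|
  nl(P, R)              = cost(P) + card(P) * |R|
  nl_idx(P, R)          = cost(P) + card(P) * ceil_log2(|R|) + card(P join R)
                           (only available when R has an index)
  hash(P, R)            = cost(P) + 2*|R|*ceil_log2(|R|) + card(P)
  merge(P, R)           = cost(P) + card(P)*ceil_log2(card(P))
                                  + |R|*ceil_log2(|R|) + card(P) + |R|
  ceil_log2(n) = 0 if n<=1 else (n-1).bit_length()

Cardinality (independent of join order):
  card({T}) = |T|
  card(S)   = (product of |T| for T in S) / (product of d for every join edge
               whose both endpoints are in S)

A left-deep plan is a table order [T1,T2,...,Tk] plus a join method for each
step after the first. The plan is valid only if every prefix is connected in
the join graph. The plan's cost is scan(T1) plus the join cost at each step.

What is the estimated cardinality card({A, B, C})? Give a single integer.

Tables in S: A(300), B(20), C(20)
Edges inside S: C-A(d=60), A-B(d=5)
numerator = 300 * 20 * 20 = 120000
denominator = 60 * 5 = 300
card(S) = 120000 / 300 = 400

400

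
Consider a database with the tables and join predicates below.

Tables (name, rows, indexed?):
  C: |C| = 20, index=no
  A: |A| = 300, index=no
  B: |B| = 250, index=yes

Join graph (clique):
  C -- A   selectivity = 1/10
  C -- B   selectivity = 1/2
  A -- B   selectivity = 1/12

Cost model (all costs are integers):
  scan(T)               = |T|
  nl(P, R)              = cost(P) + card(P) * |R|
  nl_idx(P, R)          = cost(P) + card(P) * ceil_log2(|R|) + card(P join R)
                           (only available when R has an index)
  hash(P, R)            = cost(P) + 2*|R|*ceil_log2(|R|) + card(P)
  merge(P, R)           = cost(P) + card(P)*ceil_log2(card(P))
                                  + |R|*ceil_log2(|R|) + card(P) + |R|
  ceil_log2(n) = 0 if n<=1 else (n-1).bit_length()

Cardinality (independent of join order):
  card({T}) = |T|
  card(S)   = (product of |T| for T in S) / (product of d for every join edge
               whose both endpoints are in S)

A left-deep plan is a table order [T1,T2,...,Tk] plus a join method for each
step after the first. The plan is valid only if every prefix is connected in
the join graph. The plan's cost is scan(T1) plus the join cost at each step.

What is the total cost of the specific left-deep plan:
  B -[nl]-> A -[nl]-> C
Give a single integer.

200250

step 1: scan B: cost=250, card=250
step 2: join A via nl
    card(P join A) = 250*300/(12) = 6250
    cost = 250 + 250*300 = 75250
step 3: join C via nl
    card(P join C) = 6250*20/(10*2) = 6250
    cost = 75250 + 6250*20 = 200250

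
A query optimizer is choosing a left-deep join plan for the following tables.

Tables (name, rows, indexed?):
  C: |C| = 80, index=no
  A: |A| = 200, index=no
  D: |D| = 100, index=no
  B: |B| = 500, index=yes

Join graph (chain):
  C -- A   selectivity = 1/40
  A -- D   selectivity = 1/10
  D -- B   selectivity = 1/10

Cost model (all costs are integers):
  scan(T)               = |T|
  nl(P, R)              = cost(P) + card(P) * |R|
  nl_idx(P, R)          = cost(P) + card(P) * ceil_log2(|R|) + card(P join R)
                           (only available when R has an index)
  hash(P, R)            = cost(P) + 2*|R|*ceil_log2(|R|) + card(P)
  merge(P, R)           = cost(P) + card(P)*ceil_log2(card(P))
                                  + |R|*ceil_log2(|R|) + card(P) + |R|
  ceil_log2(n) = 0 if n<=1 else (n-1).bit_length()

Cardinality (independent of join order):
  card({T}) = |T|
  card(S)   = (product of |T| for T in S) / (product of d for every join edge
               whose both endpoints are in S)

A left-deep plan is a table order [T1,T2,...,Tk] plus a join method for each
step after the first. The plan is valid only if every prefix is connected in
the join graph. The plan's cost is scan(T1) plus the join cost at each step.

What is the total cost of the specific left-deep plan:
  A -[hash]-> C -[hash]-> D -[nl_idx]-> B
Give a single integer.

239320

step 1: scan A: cost=200, card=200
step 2: join C via hash
    card(P join C) = 200*80/(40) = 400
    cost = 200 + 2*80*7 + 200 = 1520
step 3: join D via hash
    card(P join D) = 400*100/(10) = 4000
    cost = 1520 + 2*100*7 + 400 = 3320
step 4: join B via nl_idx
    card(P join B) = 4000*500/(10) = 200000
    cost = 3320 + 4000*9 + 200000 = 239320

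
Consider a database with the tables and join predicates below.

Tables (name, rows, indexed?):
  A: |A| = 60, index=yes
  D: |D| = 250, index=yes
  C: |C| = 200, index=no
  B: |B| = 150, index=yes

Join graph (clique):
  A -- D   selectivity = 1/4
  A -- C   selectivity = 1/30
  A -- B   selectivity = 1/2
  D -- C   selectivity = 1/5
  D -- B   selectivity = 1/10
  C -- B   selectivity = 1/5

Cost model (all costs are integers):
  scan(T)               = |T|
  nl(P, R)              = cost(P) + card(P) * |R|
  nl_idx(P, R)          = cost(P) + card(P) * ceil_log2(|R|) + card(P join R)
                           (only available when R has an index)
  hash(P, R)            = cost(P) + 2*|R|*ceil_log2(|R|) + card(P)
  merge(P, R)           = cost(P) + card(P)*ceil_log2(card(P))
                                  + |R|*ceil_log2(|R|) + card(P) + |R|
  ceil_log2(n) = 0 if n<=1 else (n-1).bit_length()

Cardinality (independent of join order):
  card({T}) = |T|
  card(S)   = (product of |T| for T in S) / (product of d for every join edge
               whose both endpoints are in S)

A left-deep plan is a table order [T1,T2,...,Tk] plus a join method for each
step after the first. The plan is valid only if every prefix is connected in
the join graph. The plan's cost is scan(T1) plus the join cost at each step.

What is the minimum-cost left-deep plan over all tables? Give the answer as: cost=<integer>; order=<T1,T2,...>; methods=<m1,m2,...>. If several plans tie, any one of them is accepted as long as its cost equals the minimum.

cost=12920; order=C,A,D,B; methods=hash,hash,hash

Selinger DP (subsets sized 1..n):
  {A}: scan cost=60, card=60
  {D}: scan cost=250, card=250
  {C}: scan cost=200, card=200
  {B}: scan cost=150, card=150
  {AD}: card=3750; try (A,hash)→1220, (D,merge)→2730, (A,merge)→2920, (D,hash)→4120, (D,nl_idx)→4290, (A,nl_idx)→5500 …(+2); best=1220 via (A,hash)
  {AC}: card=400; try (A,hash)→1120, (A,nl_idx)→1800, (C,merge)→2280, (A,merge)→2420, (C,hash)→3320, (C,nl)→12060 …(+1); best=1120 via (A,hash)
  {AB}: card=4500; try (A,hash)→1020, (B,merge)→1830, (A,merge)→1920, (B,hash)→2520, (B,nl_idx)→5040, (A,nl_idx)→5550 …(+2); best=1020 via (A,hash)
  {CD}: card=10000; try (C,hash)→3700, (D,merge)→4250, (C,merge)→4300, (D,hash)→4400, (D,nl_idx)→11800, (D,nl)→50200 …(+1); best=3700 via (C,hash)
  {BD}: card=3750; try (B,hash)→2900, (D,merge)→3750, (B,merge)→3850, (D,hash)→4300, (D,nl_idx)→5100, (B,nl_idx)→6000 …(+2); best=2900 via (B,hash)
  {BC}: card=6000; try (B,hash)→2800, (C,merge)→3300, (B,merge)→3350, (C,hash)→3500, (B,nl_idx)→7800, (C,nl)→30150 …(+1); best=2800 via (B,hash)
  {ACD}: card=5000; try (D,hash)→5520, (D,merge)→7370, (C,hash)→8170, (D,nl_idx)→9320, (A,hash)→14420, (C,merge)→51770 …(+5); best=5520 via (D,hash)
  {ABD}: card=28125; try (B,hash)→7370, (A,hash)→7370, (D,hash)→9520, (B,merge)→51320, (A,merge)→52070, (A,nl_idx)→53525 …(+6); best=7370 via (B,hash)
  {ABC}: card=6000; try (B,hash)→3920, (B,merge)→6470, (C,hash)→8720, (A,hash)→9520, (B,nl_idx)→10320, (A,nl_idx)→44800 …(+5); best=3920 via (B,hash)
  {BCD}: card=30000; try (C,hash)→9850, (D,hash)→12800, (B,hash)→16100, (C,merge)→53450, (D,nl_idx)→80800, (D,merge)→89050 …(+5); best=9850 via (C,hash)
  {ABCD}: card=7500; try (B,hash)→12920, (D,hash)→13920, (C,hash)→38695, (A,hash)→40570, (B,nl_idx)→53020, (D,nl_idx)→59420 …(+9); best=12920 via (B,hash)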